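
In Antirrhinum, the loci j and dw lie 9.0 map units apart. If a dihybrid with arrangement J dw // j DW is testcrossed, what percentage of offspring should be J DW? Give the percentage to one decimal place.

A map distance of 9.0 map units corresponds to a recombination frequency of 0.090.
The F1 is J dw / j DW, so J DW is a recombinant gamete class with expected frequency r/2 = 0.090/2 = 0.0450.
That is 0.0450 = 4.5% of the progeny.

4.5%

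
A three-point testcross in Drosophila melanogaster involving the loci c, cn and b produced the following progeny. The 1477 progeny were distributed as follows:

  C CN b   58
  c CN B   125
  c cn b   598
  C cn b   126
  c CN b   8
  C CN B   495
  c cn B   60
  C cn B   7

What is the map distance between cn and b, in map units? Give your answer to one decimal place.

9.0 map units

The two most frequent reciprocal classes, C CN B and c cn b, are the parental types, so the F1 was C CN B / c cn b.
The two rarest classes, C cn B and c CN b, are the double crossovers. Comparing them with the parentals, only the cn allele has switched, so cn is the middle locus and the order is c – cn – b.
Crossovers in the cn–b interval produce the single-crossover classes C CN b and c cn B (58 + 60 = 118) plus the double crossovers (15).
RF(cn–b) = (118 + 15) / 1477 = 133/1477 = 0.0900 → 9.0 map units.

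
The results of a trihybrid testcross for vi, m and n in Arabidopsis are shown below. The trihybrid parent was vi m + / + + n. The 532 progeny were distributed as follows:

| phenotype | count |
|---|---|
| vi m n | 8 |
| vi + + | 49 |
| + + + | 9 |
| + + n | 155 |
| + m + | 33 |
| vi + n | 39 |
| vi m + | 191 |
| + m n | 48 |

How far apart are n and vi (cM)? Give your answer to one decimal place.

The two rarest classes, vi m n and + + +, are the double crossovers. Comparing them with the parentals, only the n allele has switched, so n is the middle locus and the order is m – n – vi.
Crossovers in the n–vi interval produce the single-crossover classes + m + and vi + n (33 + 39 = 72) plus the double crossovers (17).
RF(n–vi) = (72 + 17) / 532 = 89/532 = 0.1673 → 16.7 cM.

16.7 cM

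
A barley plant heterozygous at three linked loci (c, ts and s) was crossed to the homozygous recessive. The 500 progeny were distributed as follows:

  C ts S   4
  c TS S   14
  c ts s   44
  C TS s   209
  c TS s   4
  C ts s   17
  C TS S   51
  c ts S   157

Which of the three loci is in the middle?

The two most frequent reciprocal classes, C TS s and c ts S, are the parental types, so the F1 was C TS s / c ts S.
The two rarest classes, c TS s and C ts S, are the double crossovers. Comparing them with the parentals, only the c allele has switched, so c is the middle locus and the order is ts – c – s.

c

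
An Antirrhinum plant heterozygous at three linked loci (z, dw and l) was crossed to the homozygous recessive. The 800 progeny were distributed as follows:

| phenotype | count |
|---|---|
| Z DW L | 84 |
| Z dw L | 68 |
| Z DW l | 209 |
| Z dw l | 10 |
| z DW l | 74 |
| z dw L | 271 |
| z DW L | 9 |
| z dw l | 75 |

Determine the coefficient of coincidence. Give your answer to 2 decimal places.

The two most frequent reciprocal classes, z dw L and Z DW l, are the parental types, so the F1 was z dw L / Z DW l.
The two rarest classes, z DW L and Z dw l, are the double crossovers. Comparing them with the parentals, only the dw allele has switched, so dw is the middle locus and the order is l – dw – z.
l–dw: (159 + 19)/800 = 0.2225; dw–z: (142 + 19)/800 = 0.2013.
Expected DCO frequency = 0.2225 × 0.2013 ≈ 0.04479; observed = 19/800 ≈ 0.02375.
Coefficient of coincidence = 0.02375/0.04479 ≈ 0.53.

0.53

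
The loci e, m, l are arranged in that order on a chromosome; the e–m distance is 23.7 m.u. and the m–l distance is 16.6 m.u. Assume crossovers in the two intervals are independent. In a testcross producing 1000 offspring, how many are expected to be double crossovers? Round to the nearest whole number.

Map distances give recombination frequencies of 0.237 and 0.166 for the two intervals.
With no interference, expected double-crossover frequency = 0.237 × 0.166 = 0.03934.
Expected number = 0.03934 × 1000 = 39.34 ≈ 39.

39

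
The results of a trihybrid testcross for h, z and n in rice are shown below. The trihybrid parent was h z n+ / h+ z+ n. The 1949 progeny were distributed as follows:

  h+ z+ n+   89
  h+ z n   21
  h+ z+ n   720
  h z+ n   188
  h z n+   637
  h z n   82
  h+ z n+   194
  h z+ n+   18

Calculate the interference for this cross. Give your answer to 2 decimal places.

0.14

The two rarest classes, h z+ n+ and h+ z n, are the double crossovers. Comparing them with the parentals, only the z allele has switched, so z is the middle locus and the order is h – z – n.
h–z: (382 + 39)/1949 = 0.2160; z–n: (171 + 39)/1949 = 0.1077.
Expected DCO frequency = 0.2160 × 0.1077 ≈ 0.02326; observed = 39/1949 ≈ 0.02001.
Coefficient of coincidence = 0.02001/0.02326 ≈ 0.86; interference = 1 − 0.86 = 0.14.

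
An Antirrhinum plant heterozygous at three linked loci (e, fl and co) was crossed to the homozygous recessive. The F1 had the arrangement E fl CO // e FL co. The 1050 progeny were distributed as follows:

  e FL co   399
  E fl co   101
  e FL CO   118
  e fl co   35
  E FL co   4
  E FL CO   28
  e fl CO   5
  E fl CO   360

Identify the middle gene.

The two rarest classes, e fl CO and E FL co, are the double crossovers. Comparing them with the parentals, only the e allele has switched, so e is the middle locus and the order is fl – e – co.

e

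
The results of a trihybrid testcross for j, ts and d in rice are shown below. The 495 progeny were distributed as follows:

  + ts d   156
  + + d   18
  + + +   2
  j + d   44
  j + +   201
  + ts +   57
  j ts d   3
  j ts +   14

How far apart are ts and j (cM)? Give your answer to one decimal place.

The two most frequent reciprocal classes, j + + and + ts d, are the parental types, so the F1 was j + + / + ts d.
The two rarest classes, + + + and j ts d, are the double crossovers. Comparing them with the parentals, only the j allele has switched, so j is the middle locus and the order is d – j – ts.
Crossovers in the j–ts interval produce the single-crossover classes j ts + and + + d (14 + 18 = 32) plus the double crossovers (5).
RF(j–ts) = (32 + 5) / 495 = 37/495 = 0.0747 → 7.5 cM.

7.5 cM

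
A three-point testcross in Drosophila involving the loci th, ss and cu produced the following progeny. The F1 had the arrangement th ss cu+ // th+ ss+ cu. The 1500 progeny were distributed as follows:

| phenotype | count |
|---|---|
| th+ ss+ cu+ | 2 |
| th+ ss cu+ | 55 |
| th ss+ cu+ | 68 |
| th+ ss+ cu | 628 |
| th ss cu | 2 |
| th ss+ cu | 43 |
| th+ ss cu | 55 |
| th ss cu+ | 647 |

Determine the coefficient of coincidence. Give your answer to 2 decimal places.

The two rarest classes, th ss cu and th+ ss+ cu+, are the double crossovers. Comparing them with the parentals, only the cu allele has switched, so cu is the middle locus and the order is ss – cu – th.
ss–cu: (123 + 4)/1500 = 0.0847; cu–th: (98 + 4)/1500 = 0.0680.
Expected DCO frequency = 0.0847 × 0.0680 ≈ 0.00576; observed = 4/1500 ≈ 0.00267.
Coefficient of coincidence = 0.00267/0.00576 ≈ 0.46.

0.46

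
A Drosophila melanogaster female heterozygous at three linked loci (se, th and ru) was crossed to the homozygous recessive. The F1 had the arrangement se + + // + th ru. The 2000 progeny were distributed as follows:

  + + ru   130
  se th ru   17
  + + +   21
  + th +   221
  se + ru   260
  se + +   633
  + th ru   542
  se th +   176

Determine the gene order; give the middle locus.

The two rarest classes, + + + and se th ru, are the double crossovers. Comparing them with the parentals, only the se allele has switched, so se is the middle locus and the order is th – se – ru.

se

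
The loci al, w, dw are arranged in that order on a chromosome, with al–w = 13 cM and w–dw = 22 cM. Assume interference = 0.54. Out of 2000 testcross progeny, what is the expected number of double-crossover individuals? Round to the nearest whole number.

Map distances give recombination frequencies of 0.130 and 0.220 for the two intervals.
With interference 0.54 (so coincidence = 0.46), expected double-crossover frequency = 0.130 × 0.220 × 0.46 = 0.01316.
Expected number = 0.01316 × 2000 = 26.31 ≈ 26.

26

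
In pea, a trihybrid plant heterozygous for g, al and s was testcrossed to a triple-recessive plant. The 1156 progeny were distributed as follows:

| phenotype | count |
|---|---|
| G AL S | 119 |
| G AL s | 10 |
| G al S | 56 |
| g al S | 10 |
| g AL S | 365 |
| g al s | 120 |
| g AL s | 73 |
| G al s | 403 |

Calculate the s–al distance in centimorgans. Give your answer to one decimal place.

12.9 centimorgans

The two most frequent reciprocal classes, G al s and g AL S, are the parental types, so the F1 was G al s / g AL S.
The two rarest classes, G AL s and g al S, are the double crossovers. Comparing them with the parentals, only the al allele has switched, so al is the middle locus and the order is s – al – g.
Crossovers in the s–al interval produce the single-crossover classes G al S and g AL s (56 + 73 = 129) plus the double crossovers (20).
RF(s–al) = (129 + 20) / 1156 = 149/1156 = 0.1289 → 12.9 centimorgans.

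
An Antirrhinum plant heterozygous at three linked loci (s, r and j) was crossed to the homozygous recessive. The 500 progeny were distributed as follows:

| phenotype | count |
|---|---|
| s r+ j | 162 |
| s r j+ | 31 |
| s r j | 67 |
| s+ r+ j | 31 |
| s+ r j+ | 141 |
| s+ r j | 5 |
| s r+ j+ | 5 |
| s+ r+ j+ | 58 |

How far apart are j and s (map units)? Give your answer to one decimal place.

The two most frequent reciprocal classes, s r+ j and s+ r j+, are the parental types, so the F1 was s r+ j / s+ r j+.
The two rarest classes, s r+ j+ and s+ r j, are the double crossovers. Comparing them with the parentals, only the j allele has switched, so j is the middle locus and the order is s – j – r.
Crossovers in the s–j interval produce the single-crossover classes s+ r+ j and s r j+ (31 + 31 = 62) plus the double crossovers (10).
RF(s–j) = (62 + 10) / 500 = 72/500 = 0.1440 → 14.4 map units.

14.4 map units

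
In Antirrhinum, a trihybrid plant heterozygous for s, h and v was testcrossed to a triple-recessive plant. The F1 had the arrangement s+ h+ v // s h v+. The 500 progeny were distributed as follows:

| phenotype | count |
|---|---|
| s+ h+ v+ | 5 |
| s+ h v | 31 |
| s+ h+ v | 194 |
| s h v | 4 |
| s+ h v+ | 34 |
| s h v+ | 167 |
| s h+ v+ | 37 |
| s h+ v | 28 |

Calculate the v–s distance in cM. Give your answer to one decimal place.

The two rarest classes, s+ h+ v+ and s h v, are the double crossovers. Comparing them with the parentals, only the v allele has switched, so v is the middle locus and the order is h – v – s.
Crossovers in the v–s interval produce the single-crossover classes s h+ v and s+ h v+ (28 + 34 = 62) plus the double crossovers (9).
RF(v–s) = (62 + 9) / 500 = 71/500 = 0.1420 → 14.2 cM.

14.2 cM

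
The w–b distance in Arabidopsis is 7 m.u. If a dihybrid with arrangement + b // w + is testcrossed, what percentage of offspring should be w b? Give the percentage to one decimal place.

3.5%

A map distance of 7 m.u. corresponds to a recombination frequency of 0.070.
The F1 is + b / w +, so w b is a recombinant gamete class with expected frequency r/2 = 0.070/2 = 0.0350.
That is 0.0350 = 3.5% of the progeny.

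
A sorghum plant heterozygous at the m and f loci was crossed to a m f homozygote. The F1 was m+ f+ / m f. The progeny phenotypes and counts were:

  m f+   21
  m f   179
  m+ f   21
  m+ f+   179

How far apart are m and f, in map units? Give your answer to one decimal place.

The recombinant classes are m+ f and m f+: 21 + 21 = 42.
Recombination frequency = 42/400 = 0.1050 ≈ 10.5%, i.e. 10.5 map units.

10.5 map units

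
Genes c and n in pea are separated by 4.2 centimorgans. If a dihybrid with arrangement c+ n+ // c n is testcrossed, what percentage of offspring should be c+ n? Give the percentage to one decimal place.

A map distance of 4.2 centimorgans corresponds to a recombination frequency of 0.042.
The F1 is c+ n+ / c n, so c+ n is a recombinant gamete class with expected frequency r/2 = 0.042/2 = 0.0210.
That is 0.0210 = 2.1% of the progeny.

2.1%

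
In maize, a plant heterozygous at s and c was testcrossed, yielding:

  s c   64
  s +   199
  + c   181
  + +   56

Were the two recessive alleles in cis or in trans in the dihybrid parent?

trans

The two most frequent classes are + c (181) and s + (199); these are the parental (non-recombinant) types.
So the F1 carried + c on one chromosome and s + on the other — the recessive alleles are on opposite chromosomes (trans / repulsion).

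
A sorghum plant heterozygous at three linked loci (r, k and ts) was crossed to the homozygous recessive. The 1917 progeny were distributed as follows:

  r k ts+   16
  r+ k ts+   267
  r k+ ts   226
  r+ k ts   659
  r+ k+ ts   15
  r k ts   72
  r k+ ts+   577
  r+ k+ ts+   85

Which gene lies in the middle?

The two most frequent reciprocal classes, r k+ ts+ and r+ k ts, are the parental types, so the F1 was r k+ ts+ / r+ k ts.
The two rarest classes, r k ts+ and r+ k+ ts, are the double crossovers. Comparing them with the parentals, only the k allele has switched, so k is the middle locus and the order is ts – k – r.

k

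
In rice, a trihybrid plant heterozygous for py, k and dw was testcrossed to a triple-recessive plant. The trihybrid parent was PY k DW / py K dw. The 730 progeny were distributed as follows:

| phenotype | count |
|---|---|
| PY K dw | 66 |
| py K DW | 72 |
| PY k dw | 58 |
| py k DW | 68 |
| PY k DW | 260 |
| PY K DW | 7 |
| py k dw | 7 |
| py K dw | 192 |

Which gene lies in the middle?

k

The two rarest classes, PY K DW and py k dw, are the double crossovers. Comparing them with the parentals, only the k allele has switched, so k is the middle locus and the order is py – k – dw.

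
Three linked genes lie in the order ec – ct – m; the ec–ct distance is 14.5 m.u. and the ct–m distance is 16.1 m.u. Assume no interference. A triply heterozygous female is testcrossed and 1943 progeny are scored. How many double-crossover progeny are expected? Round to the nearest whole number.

Map distances give recombination frequencies of 0.145 and 0.161 for the two intervals.
With no interference, expected double-crossover frequency = 0.145 × 0.161 = 0.02334.
Expected number = 0.02334 × 1943 = 45.36 ≈ 45.

45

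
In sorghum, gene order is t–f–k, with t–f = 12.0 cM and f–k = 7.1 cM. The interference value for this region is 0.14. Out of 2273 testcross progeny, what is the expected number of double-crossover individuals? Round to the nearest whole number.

17

Map distances give recombination frequencies of 0.120 and 0.071 for the two intervals.
With interference 0.14 (so coincidence = 0.86), expected double-crossover frequency = 0.120 × 0.071 × 0.86 = 0.00733.
Expected number = 0.00733 × 2273 = 16.65 ≈ 17.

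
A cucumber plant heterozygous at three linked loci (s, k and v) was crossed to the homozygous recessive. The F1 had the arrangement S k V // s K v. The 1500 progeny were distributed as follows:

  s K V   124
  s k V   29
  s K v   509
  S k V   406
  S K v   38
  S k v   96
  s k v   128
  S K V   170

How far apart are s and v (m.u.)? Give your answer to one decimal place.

The two rarest classes, s k V and S K v, are the double crossovers. Comparing them with the parentals, only the s allele has switched, so s is the middle locus and the order is v – s – k.
Crossovers in the v–s interval produce the single-crossover classes S k v and s K V (96 + 124 = 220) plus the double crossovers (67).
RF(v–s) = (220 + 67) / 1500 = 287/1500 = 0.1913 → 19.1 m.u.

19.1 m.u.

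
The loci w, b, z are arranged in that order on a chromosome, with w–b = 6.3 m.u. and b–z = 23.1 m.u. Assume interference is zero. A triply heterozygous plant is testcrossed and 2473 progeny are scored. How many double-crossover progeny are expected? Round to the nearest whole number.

36

Map distances give recombination frequencies of 0.063 and 0.231 for the two intervals.
With no interference, expected double-crossover frequency = 0.063 × 0.231 = 0.01455.
Expected number = 0.01455 × 2473 = 35.99 ≈ 36.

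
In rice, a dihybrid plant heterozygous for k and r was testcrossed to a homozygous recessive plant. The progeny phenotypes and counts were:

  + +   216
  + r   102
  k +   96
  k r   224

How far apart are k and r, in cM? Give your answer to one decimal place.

The two most frequent classes, + + (216) and k r (224), are the parental types, so the F1 was + + / k r.
The recombinant classes are + r and k +: 102 + 96 = 198.
Recombination frequency = 198/638 = 0.3103 ≈ 31.0%, i.e. 31.0 cM.

31.0 cM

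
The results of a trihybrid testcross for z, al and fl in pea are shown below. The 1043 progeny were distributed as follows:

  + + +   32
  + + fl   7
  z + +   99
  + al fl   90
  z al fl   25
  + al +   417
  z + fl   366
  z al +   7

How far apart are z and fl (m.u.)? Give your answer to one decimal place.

The two most frequent reciprocal classes, + al + and z + fl, are the parental types, so the F1 was + al + / z + fl.
The two rarest classes, z al + and + + fl, are the double crossovers. Comparing them with the parentals, only the z allele has switched, so z is the middle locus and the order is fl – z – al.
Crossovers in the fl–z interval produce the single-crossover classes + al fl and z + + (90 + 99 = 189) plus the double crossovers (14).
RF(fl–z) = (189 + 14) / 1043 = 203/1043 = 0.1946 → 19.5 m.u.

19.5 m.u.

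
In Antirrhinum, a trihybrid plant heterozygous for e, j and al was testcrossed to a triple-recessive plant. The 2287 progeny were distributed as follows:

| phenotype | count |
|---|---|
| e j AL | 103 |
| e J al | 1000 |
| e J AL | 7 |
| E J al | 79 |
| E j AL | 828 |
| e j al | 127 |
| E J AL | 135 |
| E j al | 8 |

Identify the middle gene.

al

The two most frequent reciprocal classes, e J al and E j AL, are the parental types, so the F1 was e J al / E j AL.
The two rarest classes, e J AL and E j al, are the double crossovers. Comparing them with the parentals, only the al allele has switched, so al is the middle locus and the order is e – al – j.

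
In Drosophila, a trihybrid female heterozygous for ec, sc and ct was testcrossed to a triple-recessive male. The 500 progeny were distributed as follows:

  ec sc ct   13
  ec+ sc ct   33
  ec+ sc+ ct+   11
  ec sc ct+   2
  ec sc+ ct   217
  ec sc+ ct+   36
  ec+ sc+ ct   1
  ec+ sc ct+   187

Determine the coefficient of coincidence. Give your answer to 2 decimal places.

0.77

The two most frequent reciprocal classes, ec+ sc ct+ and ec sc+ ct, are the parental types, so the F1 was ec+ sc ct+ / ec sc+ ct.
The two rarest classes, ec sc ct+ and ec+ sc+ ct, are the double crossovers. Comparing them with the parentals, only the ec allele has switched, so ec is the middle locus and the order is ct – ec – sc.
ct–ec: (69 + 3)/500 = 0.1440; ec–sc: (24 + 3)/500 = 0.0540.
Expected DCO frequency = 0.1440 × 0.0540 ≈ 0.00778; observed = 3/500 ≈ 0.00600.
Coefficient of coincidence = 0.00600/0.00778 ≈ 0.77.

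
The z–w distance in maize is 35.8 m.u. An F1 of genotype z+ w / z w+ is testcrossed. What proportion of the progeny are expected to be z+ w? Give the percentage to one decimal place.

A map distance of 35.8 m.u. corresponds to a recombination frequency of 0.358.
The F1 is z+ w / z w+, so z+ w is a parental gamete class with expected frequency (1 − r)/2 = 0.642/2 = 0.3210.
That is 0.3210 = 32.1% of the progeny.

32.1%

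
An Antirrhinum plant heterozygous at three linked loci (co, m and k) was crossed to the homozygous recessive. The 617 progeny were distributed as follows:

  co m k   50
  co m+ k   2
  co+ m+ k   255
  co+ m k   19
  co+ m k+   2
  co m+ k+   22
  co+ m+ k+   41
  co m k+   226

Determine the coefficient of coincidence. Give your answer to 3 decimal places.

The two most frequent reciprocal classes, co+ m+ k and co m k+, are the parental types, so the F1 was co+ m+ k / co m k+.
The two rarest classes, co m+ k and co+ m k+, are the double crossovers. Comparing them with the parentals, only the co allele has switched, so co is the middle locus and the order is m – co – k.
m–co: (41 + 4)/617 = 0.0729; co–k: (91 + 4)/617 = 0.1540.
Expected DCO frequency = 0.0729 × 0.1540 ≈ 0.01123; observed = 4/617 ≈ 0.00648.
Coefficient of coincidence = 0.00648/0.01123 ≈ 0.577.

0.577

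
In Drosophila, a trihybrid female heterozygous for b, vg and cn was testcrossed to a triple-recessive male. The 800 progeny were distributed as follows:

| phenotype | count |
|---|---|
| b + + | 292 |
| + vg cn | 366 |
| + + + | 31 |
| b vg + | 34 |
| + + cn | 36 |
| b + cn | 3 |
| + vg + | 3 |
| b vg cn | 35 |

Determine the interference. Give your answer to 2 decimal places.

The two most frequent reciprocal classes, + vg cn and b + +, are the parental types, so the F1 was + vg cn / b + +.
The two rarest classes, + vg + and b + cn, are the double crossovers. Comparing them with the parentals, only the cn allele has switched, so cn is the middle locus and the order is b – cn – vg.
b–cn: (66 + 6)/800 = 0.0900; cn–vg: (70 + 6)/800 = 0.0950.
Expected DCO frequency = 0.0900 × 0.0950 ≈ 0.00855; observed = 6/800 ≈ 0.00750.
Coefficient of coincidence = 0.00750/0.00855 ≈ 0.88; interference = 1 − 0.88 = 0.12.

0.12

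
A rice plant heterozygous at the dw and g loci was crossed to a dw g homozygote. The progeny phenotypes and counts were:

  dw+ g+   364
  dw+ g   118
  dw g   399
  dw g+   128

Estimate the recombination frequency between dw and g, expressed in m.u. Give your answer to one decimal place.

The two most frequent classes, dw+ g+ (364) and dw g (399), are the parental types, so the F1 was dw+ g+ / dw g.
The recombinant classes are dw+ g and dw g+: 118 + 128 = 246.
Recombination frequency = 246/1009 = 0.2438 ≈ 24.4%, i.e. 24.4 m.u.

24.4 m.u.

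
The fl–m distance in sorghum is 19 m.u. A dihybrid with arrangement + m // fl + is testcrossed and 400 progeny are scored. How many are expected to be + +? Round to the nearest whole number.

A map distance of 19 m.u. corresponds to a recombination frequency of 0.190.
The F1 is + m / fl +, so + + is a recombinant gamete class with expected frequency r/2 = 0.190/2 = 0.0950.
Expected number = 0.0950 × 400 = 38.00 ≈ 38.

38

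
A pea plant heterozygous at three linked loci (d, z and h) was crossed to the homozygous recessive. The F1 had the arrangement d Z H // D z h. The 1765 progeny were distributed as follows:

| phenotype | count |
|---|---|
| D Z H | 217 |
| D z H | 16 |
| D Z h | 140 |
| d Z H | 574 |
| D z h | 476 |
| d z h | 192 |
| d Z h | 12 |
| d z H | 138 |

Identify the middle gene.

h

The two rarest classes, d Z h and D z H, are the double crossovers. Comparing them with the parentals, only the h allele has switched, so h is the middle locus and the order is d – h – z.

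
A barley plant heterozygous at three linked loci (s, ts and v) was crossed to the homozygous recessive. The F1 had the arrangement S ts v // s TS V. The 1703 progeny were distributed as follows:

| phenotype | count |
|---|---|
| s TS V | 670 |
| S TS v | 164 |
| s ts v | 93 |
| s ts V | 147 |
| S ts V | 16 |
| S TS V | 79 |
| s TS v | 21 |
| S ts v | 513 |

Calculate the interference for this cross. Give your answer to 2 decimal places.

The two rarest classes, S ts V and s TS v, are the double crossovers. Comparing them with the parentals, only the v allele has switched, so v is the middle locus and the order is ts – v – s.
ts–v: (311 + 37)/1703 = 0.2043; v–s: (172 + 37)/1703 = 0.1227.
Expected DCO frequency = 0.2043 × 0.1227 ≈ 0.02507; observed = 37/1703 ≈ 0.02173.
Coefficient of coincidence = 0.02173/0.02507 ≈ 0.87; interference = 1 − 0.87 = 0.13.

0.13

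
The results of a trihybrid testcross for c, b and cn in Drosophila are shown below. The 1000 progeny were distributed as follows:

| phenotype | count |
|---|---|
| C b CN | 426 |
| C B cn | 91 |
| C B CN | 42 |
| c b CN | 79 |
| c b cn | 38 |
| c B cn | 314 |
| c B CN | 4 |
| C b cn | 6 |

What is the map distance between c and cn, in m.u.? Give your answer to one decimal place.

The two most frequent reciprocal classes, C b CN and c B cn, are the parental types, so the F1 was C b CN / c B cn.
The two rarest classes, C b cn and c B CN, are the double crossovers. Comparing them with the parentals, only the cn allele has switched, so cn is the middle locus and the order is c – cn – b.
Crossovers in the c–cn interval produce the single-crossover classes c b CN and C B cn (79 + 91 = 170) plus the double crossovers (10).
RF(c–cn) = (170 + 10) / 1000 = 180/1000 = 0.1800 → 18.0 m.u.

18.0 m.u.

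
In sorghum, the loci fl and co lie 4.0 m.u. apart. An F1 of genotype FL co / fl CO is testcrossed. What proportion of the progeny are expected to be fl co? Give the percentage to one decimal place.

A map distance of 4.0 m.u. corresponds to a recombination frequency of 0.040.
The F1 is FL co / fl CO, so fl co is a recombinant gamete class with expected frequency r/2 = 0.040/2 = 0.0200.
That is 0.0200 = 2.0% of the progeny.

2.0%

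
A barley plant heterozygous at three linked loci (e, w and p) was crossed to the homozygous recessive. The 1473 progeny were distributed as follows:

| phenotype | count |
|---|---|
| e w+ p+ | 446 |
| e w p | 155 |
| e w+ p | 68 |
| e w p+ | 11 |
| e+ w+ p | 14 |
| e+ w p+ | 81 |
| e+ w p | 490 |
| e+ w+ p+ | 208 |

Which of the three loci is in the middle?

The two most frequent reciprocal classes, e+ w p and e w+ p+, are the parental types, so the F1 was e+ w p / e w+ p+.
The two rarest classes, e+ w+ p and e w p+, are the double crossovers. Comparing them with the parentals, only the w allele has switched, so w is the middle locus and the order is p – w – e.

w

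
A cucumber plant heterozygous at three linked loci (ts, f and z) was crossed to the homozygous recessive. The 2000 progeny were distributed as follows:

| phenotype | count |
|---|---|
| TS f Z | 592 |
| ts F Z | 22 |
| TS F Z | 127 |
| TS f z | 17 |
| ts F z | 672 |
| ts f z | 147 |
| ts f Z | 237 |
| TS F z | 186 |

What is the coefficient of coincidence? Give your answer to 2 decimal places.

0.54

The two most frequent reciprocal classes, TS f Z and ts F z, are the parental types, so the F1 was TS f Z / ts F z.
The two rarest classes, TS f z and ts F Z, are the double crossovers. Comparing them with the parentals, only the z allele has switched, so z is the middle locus and the order is ts – z – f.
ts–z: (423 + 39)/2000 = 0.2310; z–f: (274 + 39)/2000 = 0.1565.
Expected DCO frequency = 0.2310 × 0.1565 ≈ 0.03615; observed = 39/2000 ≈ 0.01950.
Coefficient of coincidence = 0.01950/0.03615 ≈ 0.54.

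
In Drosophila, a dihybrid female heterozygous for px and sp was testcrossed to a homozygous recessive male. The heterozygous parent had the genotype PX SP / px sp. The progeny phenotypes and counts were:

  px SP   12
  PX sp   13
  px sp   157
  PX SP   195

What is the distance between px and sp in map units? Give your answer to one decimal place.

6.6 map units

The recombinant classes are PX sp and px SP: 13 + 12 = 25.
Recombination frequency = 25/377 = 0.0663 ≈ 6.6%, i.e. 6.6 map units.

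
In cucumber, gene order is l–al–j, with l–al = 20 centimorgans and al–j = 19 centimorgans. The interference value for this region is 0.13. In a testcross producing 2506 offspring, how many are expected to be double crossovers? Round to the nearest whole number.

83

Map distances give recombination frequencies of 0.200 and 0.190 for the two intervals.
With interference 0.13 (so coincidence = 0.87), expected double-crossover frequency = 0.200 × 0.190 × 0.87 = 0.03306.
Expected number = 0.03306 × 2506 = 82.85 ≈ 83.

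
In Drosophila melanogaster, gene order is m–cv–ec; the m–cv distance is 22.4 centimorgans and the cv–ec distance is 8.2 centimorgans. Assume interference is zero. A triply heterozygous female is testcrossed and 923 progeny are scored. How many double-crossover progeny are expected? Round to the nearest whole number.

17

Map distances give recombination frequencies of 0.224 and 0.082 for the two intervals.
With no interference, expected double-crossover frequency = 0.224 × 0.082 = 0.01837.
Expected number = 0.01837 × 923 = 16.95 ≈ 17.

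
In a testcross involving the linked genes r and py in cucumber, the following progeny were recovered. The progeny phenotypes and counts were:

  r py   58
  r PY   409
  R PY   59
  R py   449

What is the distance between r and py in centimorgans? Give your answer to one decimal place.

The two most frequent classes, R py (449) and r PY (409), are the parental types, so the F1 was R py / r PY.
The recombinant classes are R PY and r py: 59 + 58 = 117.
Recombination frequency = 117/975 = 0.1200 ≈ 12.0%, i.e. 12.0 centimorgans.

12.0 centimorgans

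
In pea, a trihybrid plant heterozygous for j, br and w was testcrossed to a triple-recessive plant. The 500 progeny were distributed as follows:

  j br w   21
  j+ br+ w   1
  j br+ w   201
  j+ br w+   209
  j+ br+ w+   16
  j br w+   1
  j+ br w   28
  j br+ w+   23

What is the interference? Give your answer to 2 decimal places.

0.52

The two most frequent reciprocal classes, j br+ w and j+ br w+, are the parental types, so the F1 was j br+ w / j+ br w+.
The two rarest classes, j+ br+ w and j br w+, are the double crossovers. Comparing them with the parentals, only the j allele has switched, so j is the middle locus and the order is br – j – w.
br–j: (37 + 2)/500 = 0.0780; j–w: (51 + 2)/500 = 0.1060.
Expected DCO frequency = 0.0780 × 0.1060 ≈ 0.00827; observed = 2/500 ≈ 0.00400.
Coefficient of coincidence = 0.00400/0.00827 ≈ 0.48; interference = 1 − 0.48 = 0.52.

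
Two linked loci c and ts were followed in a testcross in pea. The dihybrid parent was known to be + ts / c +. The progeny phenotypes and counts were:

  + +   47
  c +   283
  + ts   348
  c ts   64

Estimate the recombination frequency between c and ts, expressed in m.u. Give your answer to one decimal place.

15.0 m.u.

The recombinant classes are + + and c ts: 47 + 64 = 111.
Recombination frequency = 111/742 = 0.1496 ≈ 15.0%, i.e. 15.0 m.u.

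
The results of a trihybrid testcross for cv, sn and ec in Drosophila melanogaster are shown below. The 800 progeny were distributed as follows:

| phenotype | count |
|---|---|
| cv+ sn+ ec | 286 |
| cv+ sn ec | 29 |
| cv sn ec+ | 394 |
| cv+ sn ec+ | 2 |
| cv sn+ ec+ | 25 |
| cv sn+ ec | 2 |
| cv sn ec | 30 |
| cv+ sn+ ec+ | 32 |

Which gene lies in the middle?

cv

The two most frequent reciprocal classes, cv sn ec+ and cv+ sn+ ec, are the parental types, so the F1 was cv sn ec+ / cv+ sn+ ec.
The two rarest classes, cv+ sn ec+ and cv sn+ ec, are the double crossovers. Comparing them with the parentals, only the cv allele has switched, so cv is the middle locus and the order is sn – cv – ec.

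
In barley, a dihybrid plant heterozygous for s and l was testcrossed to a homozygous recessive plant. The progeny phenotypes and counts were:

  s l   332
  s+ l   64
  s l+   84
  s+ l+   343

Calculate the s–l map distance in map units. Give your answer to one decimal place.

18.0 map units

The two most frequent classes, s+ l+ (343) and s l (332), are the parental types, so the F1 was s+ l+ / s l.
The recombinant classes are s+ l and s l+: 64 + 84 = 148.
Recombination frequency = 148/823 = 0.1798 ≈ 18.0%, i.e. 18.0 map units.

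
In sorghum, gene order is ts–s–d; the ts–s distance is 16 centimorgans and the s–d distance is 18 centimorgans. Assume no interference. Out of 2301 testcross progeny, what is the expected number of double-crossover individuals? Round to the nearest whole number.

Map distances give recombination frequencies of 0.160 and 0.180 for the two intervals.
With no interference, expected double-crossover frequency = 0.160 × 0.180 = 0.02880.
Expected number = 0.02880 × 2301 = 66.27 ≈ 66.

66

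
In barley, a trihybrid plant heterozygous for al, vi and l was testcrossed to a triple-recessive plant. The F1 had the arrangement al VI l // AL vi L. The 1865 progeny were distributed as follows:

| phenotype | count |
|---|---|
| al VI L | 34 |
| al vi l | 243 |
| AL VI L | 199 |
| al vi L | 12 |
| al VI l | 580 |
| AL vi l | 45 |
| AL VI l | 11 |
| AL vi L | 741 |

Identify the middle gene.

al

The two rarest classes, AL VI l and al vi L, are the double crossovers. Comparing them with the parentals, only the al allele has switched, so al is the middle locus and the order is vi – al – l.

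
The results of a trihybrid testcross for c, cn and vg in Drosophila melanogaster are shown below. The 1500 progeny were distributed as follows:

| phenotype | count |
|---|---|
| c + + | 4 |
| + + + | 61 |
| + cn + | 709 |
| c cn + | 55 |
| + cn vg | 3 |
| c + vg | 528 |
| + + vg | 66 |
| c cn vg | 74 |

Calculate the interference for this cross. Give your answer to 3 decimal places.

The two most frequent reciprocal classes, + cn + and c + vg, are the parental types, so the F1 was + cn + / c + vg.
The two rarest classes, + cn vg and c + +, are the double crossovers. Comparing them with the parentals, only the vg allele has switched, so vg is the middle locus and the order is c – vg – cn.
c–vg: (121 + 7)/1500 = 0.0853; vg–cn: (135 + 7)/1500 = 0.0947.
Expected DCO frequency = 0.0853 × 0.0947 ≈ 0.00808; observed = 7/1500 ≈ 0.00467.
Coefficient of coincidence = 0.00467/0.00808 ≈ 0.578; interference = 1 − 0.578 = 0.422.

0.422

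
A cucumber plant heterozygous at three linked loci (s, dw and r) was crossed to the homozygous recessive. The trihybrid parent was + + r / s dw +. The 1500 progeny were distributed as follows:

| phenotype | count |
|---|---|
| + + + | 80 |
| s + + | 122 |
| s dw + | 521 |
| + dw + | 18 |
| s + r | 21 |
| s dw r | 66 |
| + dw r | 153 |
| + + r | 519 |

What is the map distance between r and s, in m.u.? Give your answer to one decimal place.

The two rarest classes, s + r and + dw +, are the double crossovers. Comparing them with the parentals, only the s allele has switched, so s is the middle locus and the order is dw – s – r.
Crossovers in the s–r interval produce the single-crossover classes + + + and s dw r (80 + 66 = 146) plus the double crossovers (39).
RF(s–r) = (146 + 39) / 1500 = 185/1500 = 0.1233 → 12.3 m.u.

12.3 m.u.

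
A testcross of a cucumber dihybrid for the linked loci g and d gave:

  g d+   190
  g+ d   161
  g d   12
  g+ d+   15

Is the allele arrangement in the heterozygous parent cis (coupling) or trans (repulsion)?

The two most frequent classes are g+ d (161) and g d+ (190); these are the parental (non-recombinant) types.
So the F1 carried g+ d on one chromosome and g d+ on the other — the recessive alleles are on opposite chromosomes (trans / repulsion).

trans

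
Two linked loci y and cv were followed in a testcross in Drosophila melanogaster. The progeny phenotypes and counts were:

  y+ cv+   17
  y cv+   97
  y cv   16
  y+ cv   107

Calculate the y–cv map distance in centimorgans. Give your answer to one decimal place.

13.9 centimorgans

The two most frequent classes, y+ cv (107) and y cv+ (97), are the parental types, so the F1 was y+ cv / y cv+.
The recombinant classes are y+ cv+ and y cv: 17 + 16 = 33.
Recombination frequency = 33/237 = 0.1392 ≈ 13.9%, i.e. 13.9 centimorgans.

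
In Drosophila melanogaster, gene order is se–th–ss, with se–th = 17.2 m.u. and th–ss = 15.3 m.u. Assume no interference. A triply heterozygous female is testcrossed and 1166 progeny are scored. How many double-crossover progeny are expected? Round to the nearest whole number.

Map distances give recombination frequencies of 0.172 and 0.153 for the two intervals.
With no interference, expected double-crossover frequency = 0.172 × 0.153 = 0.02632.
Expected number = 0.02632 × 1166 = 30.68 ≈ 31.

31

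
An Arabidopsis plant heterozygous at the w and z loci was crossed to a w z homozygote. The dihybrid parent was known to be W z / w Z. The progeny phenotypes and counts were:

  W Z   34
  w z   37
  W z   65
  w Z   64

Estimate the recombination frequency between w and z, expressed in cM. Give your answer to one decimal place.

35.5 cM

The recombinant classes are W Z and w z: 34 + 37 = 71.
Recombination frequency = 71/200 = 0.3550 ≈ 35.5%, i.e. 35.5 cM.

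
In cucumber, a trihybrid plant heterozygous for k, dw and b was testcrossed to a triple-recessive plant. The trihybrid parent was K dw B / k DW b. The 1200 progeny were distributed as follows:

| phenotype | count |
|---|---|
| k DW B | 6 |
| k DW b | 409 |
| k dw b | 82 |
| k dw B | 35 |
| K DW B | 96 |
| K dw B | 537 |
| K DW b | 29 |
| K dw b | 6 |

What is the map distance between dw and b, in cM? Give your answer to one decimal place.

The two rarest classes, K dw b and k DW B, are the double crossovers. Comparing them with the parentals, only the b allele has switched, so b is the middle locus and the order is k – b – dw.
Crossovers in the b–dw interval produce the single-crossover classes K DW B and k dw b (96 + 82 = 178) plus the double crossovers (12).
RF(b–dw) = (178 + 12) / 1200 = 190/1200 = 0.1583 → 15.8 cM.

15.8 cM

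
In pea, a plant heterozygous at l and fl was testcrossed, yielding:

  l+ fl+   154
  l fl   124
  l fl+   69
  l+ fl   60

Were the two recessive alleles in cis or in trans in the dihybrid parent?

The two most frequent classes are l+ fl+ (154) and l fl (124); these are the parental (non-recombinant) types.
So the F1 carried l+ fl+ on one chromosome and l fl on the other — the recessive alleles are on the same chromosome (cis / coupling).

cis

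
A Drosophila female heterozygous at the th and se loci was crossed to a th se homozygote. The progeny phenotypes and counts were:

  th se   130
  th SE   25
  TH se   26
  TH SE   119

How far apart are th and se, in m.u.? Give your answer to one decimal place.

17.0 m.u.

The two most frequent classes, TH SE (119) and th se (130), are the parental types, so the F1 was TH SE / th se.
The recombinant classes are TH se and th SE: 26 + 25 = 51.
Recombination frequency = 51/300 = 0.1700 ≈ 17.0%, i.e. 17.0 m.u.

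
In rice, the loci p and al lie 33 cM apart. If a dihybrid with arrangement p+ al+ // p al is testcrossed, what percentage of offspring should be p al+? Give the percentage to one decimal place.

16.5%

A map distance of 33 cM corresponds to a recombination frequency of 0.330.
The F1 is p+ al+ / p al, so p al+ is a recombinant gamete class with expected frequency r/2 = 0.330/2 = 0.1650.
That is 0.1650 = 16.5% of the progeny.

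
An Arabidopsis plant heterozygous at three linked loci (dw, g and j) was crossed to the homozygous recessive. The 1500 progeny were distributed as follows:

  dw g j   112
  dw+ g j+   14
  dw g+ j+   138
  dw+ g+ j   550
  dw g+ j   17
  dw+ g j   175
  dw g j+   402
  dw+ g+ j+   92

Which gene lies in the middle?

dw

The two most frequent reciprocal classes, dw g j+ and dw+ g+ j, are the parental types, so the F1 was dw g j+ / dw+ g+ j.
The two rarest classes, dw+ g j+ and dw g+ j, are the double crossovers. Comparing them with the parentals, only the dw allele has switched, so dw is the middle locus and the order is g – dw – j.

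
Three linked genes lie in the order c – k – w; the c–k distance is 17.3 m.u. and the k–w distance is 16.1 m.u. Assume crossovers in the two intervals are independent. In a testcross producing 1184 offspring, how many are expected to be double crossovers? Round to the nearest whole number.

Map distances give recombination frequencies of 0.173 and 0.161 for the two intervals.
With no interference, expected double-crossover frequency = 0.173 × 0.161 = 0.02785.
Expected number = 0.02785 × 1184 = 32.98 ≈ 33.

33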